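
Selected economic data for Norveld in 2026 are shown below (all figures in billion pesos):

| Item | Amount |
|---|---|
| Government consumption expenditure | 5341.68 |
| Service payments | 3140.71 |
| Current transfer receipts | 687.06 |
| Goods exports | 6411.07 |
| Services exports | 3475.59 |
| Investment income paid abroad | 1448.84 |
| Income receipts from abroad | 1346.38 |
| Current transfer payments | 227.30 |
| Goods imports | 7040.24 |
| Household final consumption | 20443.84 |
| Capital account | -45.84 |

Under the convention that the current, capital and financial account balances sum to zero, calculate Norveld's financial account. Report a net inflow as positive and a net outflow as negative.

Goods balance = 6411.07 - 7040.24 = -629.17
Services balance = 3475.59 - 3140.71 = 334.88
Trade balance (goods + services) = -629.17 + 334.88 = -294.29
Net primary income = 1346.38 - 1448.84 = -102.46
Net secondary income = 687.06 - 227.30 = 459.76
Current account = -294.29 + (-102.46) + 459.76 = 63.01
Financial account = -(63.01 + (-45.84)) = -17.17

-17.17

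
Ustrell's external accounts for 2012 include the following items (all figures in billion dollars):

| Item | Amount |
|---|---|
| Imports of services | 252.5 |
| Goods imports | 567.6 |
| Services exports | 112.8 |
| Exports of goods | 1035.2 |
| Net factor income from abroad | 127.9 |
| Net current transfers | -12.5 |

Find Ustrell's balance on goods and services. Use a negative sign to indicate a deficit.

327.9

Goods balance = 1035.2 - 567.6 = 467.6
Services balance = 112.8 - 252.5 = -139.7
Trade balance (goods + services) = 467.6 + (-139.7) = 327.9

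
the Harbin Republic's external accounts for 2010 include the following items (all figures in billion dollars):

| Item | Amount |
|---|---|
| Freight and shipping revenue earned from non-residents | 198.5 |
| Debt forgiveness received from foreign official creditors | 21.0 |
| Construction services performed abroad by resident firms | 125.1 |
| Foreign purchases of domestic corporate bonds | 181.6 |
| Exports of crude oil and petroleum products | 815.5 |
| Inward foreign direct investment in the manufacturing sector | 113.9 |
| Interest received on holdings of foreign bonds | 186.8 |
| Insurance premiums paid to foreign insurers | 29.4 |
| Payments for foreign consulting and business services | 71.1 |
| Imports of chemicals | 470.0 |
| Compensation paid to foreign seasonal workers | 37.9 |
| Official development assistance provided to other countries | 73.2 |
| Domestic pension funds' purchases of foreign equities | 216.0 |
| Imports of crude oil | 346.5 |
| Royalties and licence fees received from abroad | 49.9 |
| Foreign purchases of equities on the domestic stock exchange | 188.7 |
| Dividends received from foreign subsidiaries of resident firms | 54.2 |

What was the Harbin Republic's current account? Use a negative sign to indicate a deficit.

401.9

Goods: 815.5 - 346.5 - 470.0 = -1.0
Services: -29.4 + 49.9 + 198.5 + 125.1 - 71.1 = 273.0
Primary income: -37.9 + 186.8 + 54.2 = 203.1
Secondary income: -73.2
Current account = (-1.0) + 273.0 + 203.1 + (-73.2) = 401.9
(Excluded from the current account — capital account: debt forgiveness received from foreign official creditors 21.0; financial account: foreign purchases of domestic corporate bonds 181.6, inward foreign direct investment in the manufacturing sector 113.9, domestic pension funds' purchases of foreign equities 216.0, foreign purchases of equities on the domestic stock exchange 188.7.)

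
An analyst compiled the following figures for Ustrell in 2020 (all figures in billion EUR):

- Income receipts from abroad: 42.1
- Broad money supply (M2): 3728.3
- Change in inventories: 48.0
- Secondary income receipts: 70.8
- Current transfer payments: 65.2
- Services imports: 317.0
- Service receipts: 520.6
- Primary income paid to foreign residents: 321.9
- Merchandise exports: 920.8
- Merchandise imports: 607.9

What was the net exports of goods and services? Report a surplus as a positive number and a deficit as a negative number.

516.5

Goods balance = 920.8 - 607.9 = 312.9
Services balance = 520.6 - 317.0 = 203.6
Trade balance (goods + services) = 312.9 + 203.6 = 516.5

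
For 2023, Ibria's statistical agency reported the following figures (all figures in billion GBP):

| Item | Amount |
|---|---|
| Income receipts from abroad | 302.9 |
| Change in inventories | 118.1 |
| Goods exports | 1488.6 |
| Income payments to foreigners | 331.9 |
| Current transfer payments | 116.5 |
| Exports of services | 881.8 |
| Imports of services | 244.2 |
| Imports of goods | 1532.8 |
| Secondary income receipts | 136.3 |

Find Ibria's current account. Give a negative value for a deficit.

Goods balance = 1488.6 - 1532.8 = -44.2
Services balance = 881.8 - 244.2 = 637.6
Trade balance (goods + services) = -44.2 + 637.6 = 593.4
Net primary income = 302.9 - 331.9 = -29.0
Net secondary income = 136.3 - 116.5 = 19.8
Current account = 593.4 + (-29.0) + 19.8 = 584.2

584.2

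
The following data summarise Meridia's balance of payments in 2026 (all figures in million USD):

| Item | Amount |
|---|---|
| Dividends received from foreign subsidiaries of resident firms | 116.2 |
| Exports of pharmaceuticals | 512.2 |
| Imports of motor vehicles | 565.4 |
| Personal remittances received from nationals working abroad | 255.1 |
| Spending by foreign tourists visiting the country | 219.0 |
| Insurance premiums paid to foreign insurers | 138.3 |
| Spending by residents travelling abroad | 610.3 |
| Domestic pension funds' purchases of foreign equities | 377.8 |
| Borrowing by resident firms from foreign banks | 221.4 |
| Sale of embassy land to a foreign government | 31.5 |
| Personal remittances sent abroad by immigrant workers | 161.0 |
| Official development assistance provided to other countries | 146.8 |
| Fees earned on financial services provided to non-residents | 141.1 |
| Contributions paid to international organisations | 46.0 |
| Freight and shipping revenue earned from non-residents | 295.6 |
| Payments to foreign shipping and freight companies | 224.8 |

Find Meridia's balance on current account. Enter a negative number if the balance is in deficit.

Goods: -565.4 + 512.2 = -53.2
Services: -138.3 - 224.8 - 610.3 + 219.0 + 295.6 + 141.1 = -317.7
Primary income: 116.2
Secondary income: 255.1 - 161.0 - 146.8 - 46.0 = -98.7
Current account = (-53.2) + (-317.7) + 116.2 + (-98.7) = -353.4
(Excluded from the current account — financial account: domestic pension funds' purchases of foreign equities 377.8, borrowing by resident firms from foreign banks 221.4; capital account: sale of embassy land to a foreign government 31.5.)

-353.4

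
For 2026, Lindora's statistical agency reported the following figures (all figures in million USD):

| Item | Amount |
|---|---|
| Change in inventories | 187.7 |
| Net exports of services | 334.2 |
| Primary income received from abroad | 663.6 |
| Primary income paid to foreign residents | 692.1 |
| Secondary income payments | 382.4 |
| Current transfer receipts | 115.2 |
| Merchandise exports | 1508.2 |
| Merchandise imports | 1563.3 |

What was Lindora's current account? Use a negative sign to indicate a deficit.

-16.6

Goods balance = 1508.2 - 1563.3 = -55.1
Services balance = 334.2
Trade balance (goods + services) = -55.1 + 334.2 = 279.1
Net primary income = 663.6 - 692.1 = -28.5
Net secondary income = 115.2 - 382.4 = -267.2
Current account = 279.1 + (-28.5) + (-267.2) = -16.6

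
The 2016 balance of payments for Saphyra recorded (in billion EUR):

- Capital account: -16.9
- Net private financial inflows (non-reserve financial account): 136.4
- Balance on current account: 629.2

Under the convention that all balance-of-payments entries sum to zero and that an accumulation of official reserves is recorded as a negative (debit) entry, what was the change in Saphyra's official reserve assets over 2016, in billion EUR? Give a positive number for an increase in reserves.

748.7

Official reserve transactions balance = -(629.2 + (-16.9) + 136.4) = -748.7
An accumulation of reserves is recorded as a debit (negative entry), so the change in the stock of reserves is the negative of that balance.
Change in official reserves = -(-748.7) = 748.7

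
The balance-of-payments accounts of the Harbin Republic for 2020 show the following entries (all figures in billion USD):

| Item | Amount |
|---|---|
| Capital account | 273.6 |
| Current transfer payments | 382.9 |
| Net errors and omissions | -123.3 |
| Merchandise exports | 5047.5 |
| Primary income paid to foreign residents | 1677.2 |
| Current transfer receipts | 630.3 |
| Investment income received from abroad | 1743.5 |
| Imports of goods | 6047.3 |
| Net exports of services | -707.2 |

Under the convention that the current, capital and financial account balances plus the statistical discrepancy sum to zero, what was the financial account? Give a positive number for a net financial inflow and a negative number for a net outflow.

1243.0

Goods balance = 5047.5 - 6047.3 = -999.8
Services balance = -707.2
Trade balance (goods + services) = -999.8 + (-707.2) = -1707.0
Net primary income = 1743.5 - 1677.2 = 66.3
Net secondary income = 630.3 - 382.9 = 247.4
Current account = -1707.0 + 66.3 + 247.4 = -1393.3
Financial account = -(-1393.3 + 273.6 + (-123.3)) = 1243.0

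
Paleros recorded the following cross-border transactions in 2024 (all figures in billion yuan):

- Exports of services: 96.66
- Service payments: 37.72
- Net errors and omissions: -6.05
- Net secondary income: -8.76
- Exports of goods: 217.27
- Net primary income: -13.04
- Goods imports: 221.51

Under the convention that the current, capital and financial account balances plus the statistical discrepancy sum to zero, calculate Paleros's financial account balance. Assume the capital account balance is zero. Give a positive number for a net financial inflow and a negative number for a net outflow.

Goods balance = 217.27 - 221.51 = -4.24
Services balance = 96.66 - 37.72 = 58.94
Trade balance (goods + services) = -4.24 + 58.94 = 54.70
Net primary income = -13.04
Net secondary income = -8.76
Current account = 54.70 + (-13.04) + (-8.76) = 32.90
Financial account = -(32.90 + (-6.05)) = -26.85

-26.85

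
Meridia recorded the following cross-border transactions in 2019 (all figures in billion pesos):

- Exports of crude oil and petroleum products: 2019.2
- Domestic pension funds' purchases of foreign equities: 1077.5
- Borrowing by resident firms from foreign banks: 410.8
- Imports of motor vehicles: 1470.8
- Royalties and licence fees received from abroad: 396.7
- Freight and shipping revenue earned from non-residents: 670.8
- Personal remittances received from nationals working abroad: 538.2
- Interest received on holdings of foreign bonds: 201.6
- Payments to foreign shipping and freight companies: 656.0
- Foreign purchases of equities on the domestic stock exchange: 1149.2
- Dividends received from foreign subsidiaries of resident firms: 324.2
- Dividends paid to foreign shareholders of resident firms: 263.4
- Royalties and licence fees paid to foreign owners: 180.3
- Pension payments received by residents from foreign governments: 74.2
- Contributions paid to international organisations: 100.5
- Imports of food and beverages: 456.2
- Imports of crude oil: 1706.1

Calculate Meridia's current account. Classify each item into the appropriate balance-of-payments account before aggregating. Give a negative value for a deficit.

Goods: -1470.8 + 2019.2 - 1706.1 - 456.2 = -1613.9
Services: 396.7 + 670.8 - 656.0 - 180.3 = 231.2
Primary income: 324.2 + 201.6 - 263.4 = 262.4
Secondary income: 74.2 + 538.2 - 100.5 = 511.9
Current account = (-1613.9) + 231.2 + 262.4 + 511.9 = -608.4
(Excluded from the current account — financial account: domestic pension funds' purchases of foreign equities 1077.5, borrowing by resident firms from foreign banks 410.8, foreign purchases of equities on the domestic stock exchange 1149.2.)

-608.4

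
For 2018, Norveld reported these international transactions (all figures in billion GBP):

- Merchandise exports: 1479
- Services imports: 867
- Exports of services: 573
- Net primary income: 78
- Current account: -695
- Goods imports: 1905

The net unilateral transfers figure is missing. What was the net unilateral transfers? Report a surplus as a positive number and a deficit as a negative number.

Current account = goods balance + services balance + net primary income + net secondary income
Sum of the known components = -642
Net unilateral transfers = CA - (known components) = -695 - (-642) = -53

-53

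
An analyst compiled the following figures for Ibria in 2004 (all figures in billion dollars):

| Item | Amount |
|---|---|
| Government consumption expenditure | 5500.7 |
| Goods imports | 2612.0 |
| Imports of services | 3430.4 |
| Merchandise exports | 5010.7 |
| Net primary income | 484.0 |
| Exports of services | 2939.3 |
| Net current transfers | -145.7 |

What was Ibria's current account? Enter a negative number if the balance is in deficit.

Goods balance = 5010.7 - 2612.0 = 2398.7
Services balance = 2939.3 - 3430.4 = -491.1
Trade balance (goods + services) = 2398.7 + (-491.1) = 1907.6
Net primary income = 484.0
Net secondary income = -145.7
Current account = 1907.6 + 484.0 + (-145.7) = 2245.9

2245.9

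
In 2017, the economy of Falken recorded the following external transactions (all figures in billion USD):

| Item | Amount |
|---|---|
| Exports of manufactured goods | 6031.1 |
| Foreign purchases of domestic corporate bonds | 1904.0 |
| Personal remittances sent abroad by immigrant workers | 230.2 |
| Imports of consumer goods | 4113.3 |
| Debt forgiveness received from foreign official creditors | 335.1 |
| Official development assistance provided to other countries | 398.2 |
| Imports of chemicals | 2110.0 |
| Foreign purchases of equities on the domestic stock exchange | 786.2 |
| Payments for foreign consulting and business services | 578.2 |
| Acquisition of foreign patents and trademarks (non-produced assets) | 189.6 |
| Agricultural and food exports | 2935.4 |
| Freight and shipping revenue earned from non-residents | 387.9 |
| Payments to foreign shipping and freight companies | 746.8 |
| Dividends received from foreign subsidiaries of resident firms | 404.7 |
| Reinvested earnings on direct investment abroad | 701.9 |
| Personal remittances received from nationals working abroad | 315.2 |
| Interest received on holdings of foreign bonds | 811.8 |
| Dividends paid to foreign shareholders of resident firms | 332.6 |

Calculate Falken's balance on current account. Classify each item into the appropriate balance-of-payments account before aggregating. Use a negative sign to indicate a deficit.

3078.7

Goods: -2110.0 + 2935.4 - 4113.3 + 6031.1 = 2743.2
Services: 387.9 - 746.8 - 578.2 = -937.1
Primary income: 701.9 - 332.6 + 811.8 + 404.7 = 1585.8
Secondary income: -398.2 + 315.2 - 230.2 = -313.2
Current account = 2743.2 + (-937.1) + 1585.8 + (-313.2) = 3078.7
(Excluded from the current account — financial account: foreign purchases of domestic corporate bonds 1904.0, foreign purchases of equities on the domestic stock exchange 786.2; capital account: debt forgiveness received from foreign official creditors 335.1, acquisition of foreign patents and trademarks (non-produced assets) 189.6.)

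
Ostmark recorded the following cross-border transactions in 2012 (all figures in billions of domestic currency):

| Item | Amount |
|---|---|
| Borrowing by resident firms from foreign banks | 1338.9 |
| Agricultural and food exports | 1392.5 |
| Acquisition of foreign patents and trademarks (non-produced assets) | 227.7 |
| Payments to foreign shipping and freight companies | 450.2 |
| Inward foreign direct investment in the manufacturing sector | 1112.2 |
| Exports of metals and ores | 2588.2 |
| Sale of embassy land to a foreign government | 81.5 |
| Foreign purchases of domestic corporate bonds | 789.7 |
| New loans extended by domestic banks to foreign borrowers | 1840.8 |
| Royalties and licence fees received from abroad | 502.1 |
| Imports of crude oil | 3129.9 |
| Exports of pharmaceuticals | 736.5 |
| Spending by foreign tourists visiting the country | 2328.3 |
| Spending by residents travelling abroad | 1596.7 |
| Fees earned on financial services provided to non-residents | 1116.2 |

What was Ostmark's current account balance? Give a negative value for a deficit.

3487.0

Goods: -3129.9 + 2588.2 + 736.5 + 1392.5 = 1587.3
Services: 1116.2 + 502.1 - 450.2 + 2328.3 - 1596.7 = 1899.7
Current account = 1587.3 + 1899.7 = 3487.0
(Excluded from the current account — financial account: borrowing by resident firms from foreign banks 1338.9, inward foreign direct investment in the manufacturing sector 1112.2, foreign purchases of domestic corporate bonds 789.7, new loans extended by domestic banks to foreign borrowers 1840.8; capital account: acquisition of foreign patents and trademarks (non-produced assets) 227.7, sale of embassy land to a foreign government 81.5.)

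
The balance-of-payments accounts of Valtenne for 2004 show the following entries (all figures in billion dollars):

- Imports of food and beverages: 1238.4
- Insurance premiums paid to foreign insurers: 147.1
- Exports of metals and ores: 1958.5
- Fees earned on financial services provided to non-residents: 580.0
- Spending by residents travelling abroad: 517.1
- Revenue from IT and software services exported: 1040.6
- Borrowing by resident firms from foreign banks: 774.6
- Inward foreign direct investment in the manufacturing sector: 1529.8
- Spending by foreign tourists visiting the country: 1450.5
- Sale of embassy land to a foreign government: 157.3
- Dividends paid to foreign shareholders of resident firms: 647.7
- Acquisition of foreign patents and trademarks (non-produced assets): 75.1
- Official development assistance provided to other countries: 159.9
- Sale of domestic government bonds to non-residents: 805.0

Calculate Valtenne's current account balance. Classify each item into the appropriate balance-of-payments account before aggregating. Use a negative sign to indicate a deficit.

2319.4

Goods: -1238.4 + 1958.5 = 720.1
Services: -147.1 + 580.0 - 517.1 + 1040.6 + 1450.5 = 2406.9
Primary income: -647.7
Secondary income: -159.9
Current account = 720.1 + 2406.9 + (-647.7) + (-159.9) = 2319.4
(Excluded from the current account — financial account: borrowing by resident firms from foreign banks 774.6, inward foreign direct investment in the manufacturing sector 1529.8, sale of domestic government bonds to non-residents 805.0; capital account: sale of embassy land to a foreign government 157.3, acquisition of foreign patents and trademarks (non-produced assets) 75.1.)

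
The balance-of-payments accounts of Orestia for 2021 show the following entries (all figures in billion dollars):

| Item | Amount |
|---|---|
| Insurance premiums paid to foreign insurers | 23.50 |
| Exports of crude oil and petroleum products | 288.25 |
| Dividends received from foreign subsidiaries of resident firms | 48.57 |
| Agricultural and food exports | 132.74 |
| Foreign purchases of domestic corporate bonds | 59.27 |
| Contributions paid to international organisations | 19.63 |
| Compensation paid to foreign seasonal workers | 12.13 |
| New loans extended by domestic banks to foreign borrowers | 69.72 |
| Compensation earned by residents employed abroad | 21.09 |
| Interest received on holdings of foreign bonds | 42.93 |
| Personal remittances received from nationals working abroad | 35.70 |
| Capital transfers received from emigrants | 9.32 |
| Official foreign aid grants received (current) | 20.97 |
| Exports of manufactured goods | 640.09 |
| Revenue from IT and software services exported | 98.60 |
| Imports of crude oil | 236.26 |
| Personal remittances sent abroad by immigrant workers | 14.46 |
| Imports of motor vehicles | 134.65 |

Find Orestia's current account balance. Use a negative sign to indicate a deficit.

Goods: -134.65 + 132.74 - 236.26 + 288.25 + 640.09 = 690.17
Services: 98.60 - 23.50 = 75.10
Primary income: -12.13 + 21.09 + 48.57 + 42.93 = 100.46
Secondary income: -19.63 + 35.70 - 14.46 + 20.97 = 22.58
Current account = 690.17 + 75.10 + 100.46 + 22.58 = 888.31
(Excluded from the current account — financial account: foreign purchases of domestic corporate bonds 59.27, new loans extended by domestic banks to foreign borrowers 69.72; capital account: capital transfers received from emigrants 9.32.)

888.31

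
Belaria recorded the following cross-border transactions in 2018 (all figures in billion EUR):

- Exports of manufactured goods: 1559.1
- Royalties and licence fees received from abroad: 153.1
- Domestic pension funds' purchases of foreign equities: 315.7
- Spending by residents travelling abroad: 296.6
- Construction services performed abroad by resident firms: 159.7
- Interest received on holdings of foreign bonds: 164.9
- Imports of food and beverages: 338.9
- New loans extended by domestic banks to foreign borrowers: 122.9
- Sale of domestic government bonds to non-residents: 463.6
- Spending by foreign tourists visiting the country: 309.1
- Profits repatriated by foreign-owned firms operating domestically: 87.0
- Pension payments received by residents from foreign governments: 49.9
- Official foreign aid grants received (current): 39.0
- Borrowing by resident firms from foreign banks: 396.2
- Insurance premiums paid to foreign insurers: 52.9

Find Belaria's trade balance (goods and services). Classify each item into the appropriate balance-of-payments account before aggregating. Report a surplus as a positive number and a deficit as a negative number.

Goods: -338.9 + 1559.1 = 1220.2
Services: 159.7 - 296.6 + 153.1 - 52.9 + 309.1 = 272.4
Trade balance = 1220.2 + 272.4 = 1492.6
(Excluded from the trade balance — financial account: domestic pension funds' purchases of foreign equities 315.7, new loans extended by domestic banks to foreign borrowers 122.9, sale of domestic government bonds to non-residents 463.6, borrowing by resident firms from foreign banks 396.2; primary income: interest received on holdings of foreign bonds 164.9, profits repatriated by foreign-owned firms operating domestically 87.0; secondary income: pension payments received by residents from foreign governments 49.9, official foreign aid grants received (current) 39.0.)

1492.6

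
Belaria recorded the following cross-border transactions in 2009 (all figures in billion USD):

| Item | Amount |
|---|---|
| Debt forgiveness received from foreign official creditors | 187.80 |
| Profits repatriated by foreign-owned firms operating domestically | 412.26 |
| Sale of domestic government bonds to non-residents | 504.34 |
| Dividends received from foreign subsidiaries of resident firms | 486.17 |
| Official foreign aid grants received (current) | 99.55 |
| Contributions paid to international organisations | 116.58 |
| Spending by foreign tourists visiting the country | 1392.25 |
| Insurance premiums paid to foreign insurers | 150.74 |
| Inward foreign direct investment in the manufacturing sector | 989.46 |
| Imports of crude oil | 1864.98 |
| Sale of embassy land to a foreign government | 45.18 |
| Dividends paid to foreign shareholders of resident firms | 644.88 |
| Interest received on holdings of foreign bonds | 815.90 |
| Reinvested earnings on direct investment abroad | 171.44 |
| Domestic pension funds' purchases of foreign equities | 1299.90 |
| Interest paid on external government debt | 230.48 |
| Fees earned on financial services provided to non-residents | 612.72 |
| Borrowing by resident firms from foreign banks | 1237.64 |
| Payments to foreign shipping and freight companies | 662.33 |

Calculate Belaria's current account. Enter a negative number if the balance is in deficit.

Goods: -1864.98
Services: -662.33 + 1392.25 - 150.74 + 612.72 = 1191.90
Primary income: -230.48 - 412.26 + 815.90 - 644.88 + 486.17 + 171.44 = 185.89
Secondary income: -116.58 + 99.55 = -17.03
Current account = (-1864.98) + 1191.90 + 185.89 + (-17.03) = -504.22
(Excluded from the current account — capital account: debt forgiveness received from foreign official creditors 187.80, sale of embassy land to a foreign government 45.18; financial account: sale of domestic government bonds to non-residents 504.34, inward foreign direct investment in the manufacturing sector 989.46, domestic pension funds' purchases of foreign equities 1299.90, borrowing by resident firms from foreign banks 1237.64.)

-504.22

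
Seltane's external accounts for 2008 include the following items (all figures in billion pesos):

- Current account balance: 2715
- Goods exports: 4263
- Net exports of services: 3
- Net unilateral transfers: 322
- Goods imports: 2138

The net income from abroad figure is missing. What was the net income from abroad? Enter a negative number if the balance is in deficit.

Current account = goods balance + services balance + net primary income + net secondary income
Sum of the known components = 2450
Net income from abroad = CA - (known components) = 2715 - 2450 = 265

265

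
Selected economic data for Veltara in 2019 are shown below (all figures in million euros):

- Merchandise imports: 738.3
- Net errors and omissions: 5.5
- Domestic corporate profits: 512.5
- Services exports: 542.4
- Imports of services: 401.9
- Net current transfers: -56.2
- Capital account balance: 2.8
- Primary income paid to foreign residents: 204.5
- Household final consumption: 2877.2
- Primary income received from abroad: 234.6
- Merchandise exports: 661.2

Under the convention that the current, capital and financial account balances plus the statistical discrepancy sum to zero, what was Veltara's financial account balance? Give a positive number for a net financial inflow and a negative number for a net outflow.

Goods balance = 661.2 - 738.3 = -77.1
Services balance = 542.4 - 401.9 = 140.5
Trade balance (goods + services) = -77.1 + 140.5 = 63.4
Net primary income = 234.6 - 204.5 = 30.1
Net secondary income = -56.2
Current account = 63.4 + 30.1 + (-56.2) = 37.3
Financial account = -(37.3 + 2.8 + 5.5) = -45.6

-45.6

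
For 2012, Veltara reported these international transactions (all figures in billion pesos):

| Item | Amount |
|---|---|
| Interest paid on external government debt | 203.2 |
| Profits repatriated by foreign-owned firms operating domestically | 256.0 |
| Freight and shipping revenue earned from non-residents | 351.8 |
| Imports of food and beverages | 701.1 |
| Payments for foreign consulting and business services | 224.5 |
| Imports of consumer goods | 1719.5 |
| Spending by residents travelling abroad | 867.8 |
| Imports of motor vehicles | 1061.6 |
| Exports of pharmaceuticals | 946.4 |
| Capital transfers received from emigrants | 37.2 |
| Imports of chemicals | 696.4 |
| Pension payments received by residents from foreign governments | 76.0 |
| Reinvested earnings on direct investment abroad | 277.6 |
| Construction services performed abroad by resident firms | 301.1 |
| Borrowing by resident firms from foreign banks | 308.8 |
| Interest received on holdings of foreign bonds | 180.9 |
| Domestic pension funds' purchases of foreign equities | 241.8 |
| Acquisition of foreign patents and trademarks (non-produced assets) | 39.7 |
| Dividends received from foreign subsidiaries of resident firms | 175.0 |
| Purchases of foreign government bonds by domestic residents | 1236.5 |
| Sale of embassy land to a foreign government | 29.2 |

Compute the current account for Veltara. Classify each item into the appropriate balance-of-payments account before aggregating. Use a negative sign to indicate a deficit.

Goods: -1719.5 + 946.4 - 701.1 - 1061.6 - 696.4 = -3232.2
Services: 351.8 - 224.5 + 301.1 - 867.8 = -439.4
Primary income: 277.6 + 175.0 - 203.2 - 256.0 + 180.9 = 174.3
Secondary income: 76.0
Current account = (-3232.2) + (-439.4) + 174.3 + 76.0 = -3421.3
(Excluded from the current account — capital account: capital transfers received from emigrants 37.2, acquisition of foreign patents and trademarks (non-produced assets) 39.7, sale of embassy land to a foreign government 29.2; financial account: borrowing by resident firms from foreign banks 308.8, domestic pension funds' purchases of foreign equities 241.8, purchases of foreign government bonds by domestic residents 1236.5.)

-3421.3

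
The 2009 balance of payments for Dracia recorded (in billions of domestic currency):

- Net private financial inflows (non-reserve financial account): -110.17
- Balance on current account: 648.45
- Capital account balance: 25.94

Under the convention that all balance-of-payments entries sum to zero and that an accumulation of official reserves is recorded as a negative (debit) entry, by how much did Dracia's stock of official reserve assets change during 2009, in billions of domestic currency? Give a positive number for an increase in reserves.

564.22

Official reserve transactions balance = -(648.45 + 25.94 + (-110.17)) = -564.22
An accumulation of reserves is recorded as a debit (negative entry), so the change in the stock of reserves is the negative of that balance.
Change in official reserves = -(-564.22) = 564.22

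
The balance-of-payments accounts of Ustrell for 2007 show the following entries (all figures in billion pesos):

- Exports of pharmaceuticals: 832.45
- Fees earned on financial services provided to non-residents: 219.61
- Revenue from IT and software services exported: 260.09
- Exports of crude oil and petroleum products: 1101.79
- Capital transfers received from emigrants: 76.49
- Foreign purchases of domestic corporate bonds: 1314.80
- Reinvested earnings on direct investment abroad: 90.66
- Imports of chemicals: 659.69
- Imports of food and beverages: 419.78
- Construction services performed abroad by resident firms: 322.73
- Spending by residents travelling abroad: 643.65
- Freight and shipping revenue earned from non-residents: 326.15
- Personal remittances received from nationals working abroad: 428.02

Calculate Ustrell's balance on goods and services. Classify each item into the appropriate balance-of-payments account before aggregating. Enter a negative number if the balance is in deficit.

Goods: 832.45 - 419.78 - 659.69 + 1101.79 = 854.77
Services: 260.09 + 326.15 + 219.61 - 643.65 + 322.73 = 484.93
Trade balance = 854.77 + 484.93 = 1339.70
(Excluded from the trade balance — capital account: capital transfers received from emigrants 76.49; financial account: foreign purchases of domestic corporate bonds 1314.80; primary income: reinvested earnings on direct investment abroad 90.66; secondary income: personal remittances received from nationals working abroad 428.02.)

1339.70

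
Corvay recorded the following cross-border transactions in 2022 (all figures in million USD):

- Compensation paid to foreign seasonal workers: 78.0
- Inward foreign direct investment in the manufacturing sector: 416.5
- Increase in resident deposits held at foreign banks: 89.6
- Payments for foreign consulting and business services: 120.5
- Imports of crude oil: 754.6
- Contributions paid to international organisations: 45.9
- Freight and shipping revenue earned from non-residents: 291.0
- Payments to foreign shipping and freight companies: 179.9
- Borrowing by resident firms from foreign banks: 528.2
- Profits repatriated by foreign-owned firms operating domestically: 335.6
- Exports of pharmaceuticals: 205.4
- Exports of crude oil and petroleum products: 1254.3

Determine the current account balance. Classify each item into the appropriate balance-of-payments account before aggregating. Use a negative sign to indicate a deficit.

Goods: 1254.3 + 205.4 - 754.6 = 705.1
Services: -120.5 + 291.0 - 179.9 = -9.4
Primary income: -78.0 - 335.6 = -413.6
Secondary income: -45.9
Current account = 705.1 + (-9.4) + (-413.6) + (-45.9) = 236.2
(Excluded from the current account — financial account: inward foreign direct investment in the manufacturing sector 416.5, increase in resident deposits held at foreign banks 89.6, borrowing by resident firms from foreign banks 528.2.)

236.2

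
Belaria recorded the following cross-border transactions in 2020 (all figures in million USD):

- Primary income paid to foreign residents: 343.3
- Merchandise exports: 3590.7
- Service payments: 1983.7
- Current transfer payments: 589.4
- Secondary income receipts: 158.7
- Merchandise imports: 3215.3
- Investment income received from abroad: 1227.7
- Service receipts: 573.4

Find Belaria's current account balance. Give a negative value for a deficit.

Goods balance = 3590.7 - 3215.3 = 375.4
Services balance = 573.4 - 1983.7 = -1410.3
Trade balance (goods + services) = 375.4 + (-1410.3) = -1034.9
Net primary income = 1227.7 - 343.3 = 884.4
Net secondary income = 158.7 - 589.4 = -430.7
Current account = -1034.9 + 884.4 + (-430.7) = -581.2

-581.2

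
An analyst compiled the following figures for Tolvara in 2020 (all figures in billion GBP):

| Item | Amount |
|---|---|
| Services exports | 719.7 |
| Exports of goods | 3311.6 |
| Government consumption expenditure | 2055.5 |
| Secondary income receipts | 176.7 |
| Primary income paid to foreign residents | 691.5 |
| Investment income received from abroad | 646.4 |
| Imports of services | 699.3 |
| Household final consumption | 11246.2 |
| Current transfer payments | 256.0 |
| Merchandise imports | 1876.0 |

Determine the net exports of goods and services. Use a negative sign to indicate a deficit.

Goods balance = 3311.6 - 1876.0 = 1435.6
Services balance = 719.7 - 699.3 = 20.4
Trade balance (goods + services) = 1435.6 + 20.4 = 1456.0

1456.0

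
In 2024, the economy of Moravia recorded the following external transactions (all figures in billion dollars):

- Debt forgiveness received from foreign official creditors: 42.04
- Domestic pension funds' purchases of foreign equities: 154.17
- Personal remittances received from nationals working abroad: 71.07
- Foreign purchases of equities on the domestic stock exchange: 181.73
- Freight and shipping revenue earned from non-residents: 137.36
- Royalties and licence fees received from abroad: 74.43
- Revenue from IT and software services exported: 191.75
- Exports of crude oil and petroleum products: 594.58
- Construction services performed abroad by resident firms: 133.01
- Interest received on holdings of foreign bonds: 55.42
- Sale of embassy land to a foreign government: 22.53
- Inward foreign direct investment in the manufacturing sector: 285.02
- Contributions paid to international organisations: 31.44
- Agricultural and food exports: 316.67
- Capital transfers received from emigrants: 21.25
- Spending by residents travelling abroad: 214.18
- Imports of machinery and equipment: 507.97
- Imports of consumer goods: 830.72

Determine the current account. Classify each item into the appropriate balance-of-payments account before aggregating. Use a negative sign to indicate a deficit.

Goods: -830.72 - 507.97 + 316.67 + 594.58 = -427.44
Services: 191.75 + 133.01 - 214.18 + 74.43 + 137.36 = 322.37
Primary income: 55.42
Secondary income: 71.07 - 31.44 = 39.63
Current account = (-427.44) + 322.37 + 55.42 + 39.63 = -10.02
(Excluded from the current account — capital account: debt forgiveness received from foreign official creditors 42.04, sale of embassy land to a foreign government 22.53, capital transfers received from emigrants 21.25; financial account: domestic pension funds' purchases of foreign equities 154.17, foreign purchases of equities on the domestic stock exchange 181.73, inward foreign direct investment in the manufacturing sector 285.02.)

-10.02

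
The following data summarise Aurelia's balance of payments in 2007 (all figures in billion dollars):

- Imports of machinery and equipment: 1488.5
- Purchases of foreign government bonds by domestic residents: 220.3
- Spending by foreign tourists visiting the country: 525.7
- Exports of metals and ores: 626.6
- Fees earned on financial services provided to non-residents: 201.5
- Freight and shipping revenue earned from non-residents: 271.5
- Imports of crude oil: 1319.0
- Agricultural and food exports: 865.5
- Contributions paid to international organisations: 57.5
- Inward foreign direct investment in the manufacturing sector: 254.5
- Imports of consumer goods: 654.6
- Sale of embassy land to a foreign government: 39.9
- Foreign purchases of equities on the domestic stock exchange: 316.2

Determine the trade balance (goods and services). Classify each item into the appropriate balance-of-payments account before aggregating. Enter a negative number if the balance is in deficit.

-971.3

Goods: -1319.0 + 626.6 - 654.6 + 865.5 - 1488.5 = -1970.0
Services: 525.7 + 271.5 + 201.5 = 998.7
Trade balance = -1970.0 + 998.7 = -971.3
(Excluded from the trade balance — financial account: purchases of foreign government bonds by domestic residents 220.3, inward foreign direct investment in the manufacturing sector 254.5, foreign purchases of equities on the domestic stock exchange 316.2; secondary income: contributions paid to international organisations 57.5; capital account: sale of embassy land to a foreign government 39.9.)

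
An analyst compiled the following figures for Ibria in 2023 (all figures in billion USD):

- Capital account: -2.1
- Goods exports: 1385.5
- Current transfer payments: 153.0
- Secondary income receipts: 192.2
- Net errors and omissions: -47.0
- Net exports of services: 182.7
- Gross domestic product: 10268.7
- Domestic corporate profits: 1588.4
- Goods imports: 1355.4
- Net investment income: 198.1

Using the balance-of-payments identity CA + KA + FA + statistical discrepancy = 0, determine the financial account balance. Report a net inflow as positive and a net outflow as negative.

-401.0

Goods balance = 1385.5 - 1355.4 = 30.1
Services balance = 182.7
Trade balance (goods + services) = 30.1 + 182.7 = 212.8
Net primary income = 198.1
Net secondary income = 192.2 - 153.0 = 39.2
Current account = 212.8 + 198.1 + 39.2 = 450.1
Financial account = -(450.1 + (-2.1) + (-47.0)) = -401.0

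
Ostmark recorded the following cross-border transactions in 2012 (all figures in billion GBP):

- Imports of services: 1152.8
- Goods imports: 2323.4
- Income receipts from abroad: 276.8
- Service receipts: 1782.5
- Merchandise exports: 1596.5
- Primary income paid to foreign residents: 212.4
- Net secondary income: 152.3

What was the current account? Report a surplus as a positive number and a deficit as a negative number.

Goods balance = 1596.5 - 2323.4 = -726.9
Services balance = 1782.5 - 1152.8 = 629.7
Trade balance (goods + services) = -726.9 + 629.7 = -97.2
Net primary income = 276.8 - 212.4 = 64.4
Net secondary income = 152.3
Current account = -97.2 + 64.4 + 152.3 = 119.5

119.5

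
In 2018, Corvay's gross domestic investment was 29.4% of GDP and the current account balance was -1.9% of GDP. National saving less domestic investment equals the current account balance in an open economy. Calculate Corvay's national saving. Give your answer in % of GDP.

S = I + CA = 29.4 + (-1.9) = 27.5

27.5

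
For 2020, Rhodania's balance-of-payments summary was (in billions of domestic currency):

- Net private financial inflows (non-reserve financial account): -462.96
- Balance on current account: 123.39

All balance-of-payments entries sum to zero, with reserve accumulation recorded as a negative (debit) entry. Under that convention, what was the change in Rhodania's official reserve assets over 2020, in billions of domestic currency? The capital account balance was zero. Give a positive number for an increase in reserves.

Official reserve transactions balance = -(123.39 + (-462.96)) = 339.57
An accumulation of reserves is recorded as a debit (negative entry), so the change in the stock of reserves is the negative of that balance.
Change in official reserves = -(339.57) = -339.57

-339.57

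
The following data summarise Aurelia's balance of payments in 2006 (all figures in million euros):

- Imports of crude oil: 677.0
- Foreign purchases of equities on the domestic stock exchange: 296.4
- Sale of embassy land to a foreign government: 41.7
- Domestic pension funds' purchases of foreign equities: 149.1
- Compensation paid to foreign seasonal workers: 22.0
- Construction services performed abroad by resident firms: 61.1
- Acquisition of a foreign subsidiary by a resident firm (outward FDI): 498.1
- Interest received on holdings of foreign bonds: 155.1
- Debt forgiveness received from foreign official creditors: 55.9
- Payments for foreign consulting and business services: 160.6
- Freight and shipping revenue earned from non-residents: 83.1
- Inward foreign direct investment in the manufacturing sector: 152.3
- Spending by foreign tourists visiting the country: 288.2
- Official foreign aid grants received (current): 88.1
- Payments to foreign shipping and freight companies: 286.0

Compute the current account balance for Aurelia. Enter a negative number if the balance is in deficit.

Goods: -677.0
Services: -286.0 + 61.1 + 83.1 - 160.6 + 288.2 = -14.2
Primary income: 155.1 - 22.0 = 133.1
Secondary income: 88.1
Current account = (-677.0) + (-14.2) + 133.1 + 88.1 = -470.0
(Excluded from the current account — financial account: foreign purchases of equities on the domestic stock exchange 296.4, domestic pension funds' purchases of foreign equities 149.1, acquisition of a foreign subsidiary by a resident firm (outward FDI) 498.1, inward foreign direct investment in the manufacturing sector 152.3; capital account: sale of embassy land to a foreign government 41.7, debt forgiveness received from foreign official creditors 55.9.)

-470.0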